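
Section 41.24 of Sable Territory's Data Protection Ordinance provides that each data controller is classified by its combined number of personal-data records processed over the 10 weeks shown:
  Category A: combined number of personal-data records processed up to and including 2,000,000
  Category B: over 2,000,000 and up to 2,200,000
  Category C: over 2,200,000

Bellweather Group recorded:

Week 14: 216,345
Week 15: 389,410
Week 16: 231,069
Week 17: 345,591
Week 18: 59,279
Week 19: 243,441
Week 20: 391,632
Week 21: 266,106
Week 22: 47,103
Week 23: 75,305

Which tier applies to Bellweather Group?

Category C

Combined number of personal-data records processed: 216,345 + 389,410 + 231,069 + 345,591 + 59,279 + 243,441 + 391,632 + 266,106 + 47,103 + 75,305 = 2,265,281.
2,265,281 > 2,200,000, so Category C applies.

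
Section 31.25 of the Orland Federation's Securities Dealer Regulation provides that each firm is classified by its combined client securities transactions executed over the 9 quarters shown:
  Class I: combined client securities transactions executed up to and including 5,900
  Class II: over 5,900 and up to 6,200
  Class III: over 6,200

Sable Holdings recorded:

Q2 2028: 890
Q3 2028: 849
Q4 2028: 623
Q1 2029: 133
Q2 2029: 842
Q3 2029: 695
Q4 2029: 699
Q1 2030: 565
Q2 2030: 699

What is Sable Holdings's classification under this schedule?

Combined client securities transactions executed: 890 + 849 + 623 + 133 + 842 + 695 + 699 + 565 + 699 = 5,995.
5,900 < 5,995 ≤ 6,200, so Class II applies.

Class II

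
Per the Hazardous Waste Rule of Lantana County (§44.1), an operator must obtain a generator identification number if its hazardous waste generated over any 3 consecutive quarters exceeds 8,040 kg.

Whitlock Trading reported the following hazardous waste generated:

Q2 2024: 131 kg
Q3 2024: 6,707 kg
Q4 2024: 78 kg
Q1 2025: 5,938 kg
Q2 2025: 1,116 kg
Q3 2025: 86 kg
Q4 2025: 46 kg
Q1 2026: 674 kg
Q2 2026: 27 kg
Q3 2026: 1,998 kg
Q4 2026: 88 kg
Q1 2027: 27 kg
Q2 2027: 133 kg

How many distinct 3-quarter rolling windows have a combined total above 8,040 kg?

1

Q2 2024–Q4 2024: 131 kg + 6,707 kg + 78 kg = 6,916 kg (under)
Q3 2024–Q1 2025: 6,707 kg + 78 kg + 5,938 kg = 12,723 kg (over)
Q4 2024–Q2 2025: 78 kg + 5,938 kg + 1,116 kg = 7,132 kg (under)
Q1 2025–Q3 2025: 5,938 kg + 1,116 kg + 86 kg = 7,140 kg (under)
Q2 2025–Q4 2025: 1,116 kg + 86 kg + 46 kg = 1,248 kg (under)
Q3 2025–Q1 2026: 86 kg + 46 kg + 674 kg = 806 kg (under)
Q4 2025–Q2 2026: 46 kg + 674 kg + 27 kg = 747 kg (under)
Q1 2026–Q3 2026: 674 kg + 27 kg + 1,998 kg = 2,699 kg (under)
Q2 2026–Q4 2026: 27 kg + 1,998 kg + 88 kg = 2,113 kg (under)
Q3 2026–Q1 2027: 1,998 kg + 88 kg + 27 kg = 2,113 kg (under)
Q4 2026–Q2 2027: 88 kg + 27 kg + 133 kg = 248 kg (under)
1 window exceeds the threshold.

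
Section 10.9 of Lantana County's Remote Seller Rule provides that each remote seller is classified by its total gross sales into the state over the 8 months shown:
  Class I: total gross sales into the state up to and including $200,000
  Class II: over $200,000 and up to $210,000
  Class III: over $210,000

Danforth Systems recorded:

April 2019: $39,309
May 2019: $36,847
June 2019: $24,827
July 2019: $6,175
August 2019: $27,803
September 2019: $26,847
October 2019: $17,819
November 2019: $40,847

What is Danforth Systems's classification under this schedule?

Total gross sales into the state: $39,309 + $36,847 + $24,827 + $6,175 + $27,803 + $26,847 + $17,819 + $40,847 = $220,474.
$220,474 > $210,000, so Class III applies.

Class III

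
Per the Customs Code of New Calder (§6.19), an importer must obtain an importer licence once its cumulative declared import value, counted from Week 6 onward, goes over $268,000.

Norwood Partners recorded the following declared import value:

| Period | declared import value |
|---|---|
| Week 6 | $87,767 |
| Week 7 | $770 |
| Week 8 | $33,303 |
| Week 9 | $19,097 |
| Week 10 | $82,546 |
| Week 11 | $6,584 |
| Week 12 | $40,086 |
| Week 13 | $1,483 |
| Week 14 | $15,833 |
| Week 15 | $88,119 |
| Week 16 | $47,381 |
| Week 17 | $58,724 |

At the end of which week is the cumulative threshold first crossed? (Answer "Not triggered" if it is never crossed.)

Through Week 6: $87,767
Through Week 7: $88,537
Through Week 8: $121,840
Through Week 9: $140,937
Through Week 10: $223,483
Through Week 11: $230,067
Through Week 12: $270,153 ← exceeds threshold

Week 12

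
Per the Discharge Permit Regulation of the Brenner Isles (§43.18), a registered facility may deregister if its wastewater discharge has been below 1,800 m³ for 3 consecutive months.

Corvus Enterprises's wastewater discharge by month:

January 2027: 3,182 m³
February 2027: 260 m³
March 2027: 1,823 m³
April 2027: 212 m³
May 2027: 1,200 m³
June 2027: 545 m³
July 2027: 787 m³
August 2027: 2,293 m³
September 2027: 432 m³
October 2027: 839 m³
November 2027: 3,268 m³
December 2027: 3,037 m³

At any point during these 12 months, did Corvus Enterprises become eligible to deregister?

Yes

Months below 1,800 m³: February 2027, April 2027, May 2027, June 2027, July 2027, September 2027, October 2027.
Longest run of consecutive months below the threshold: 4.
4 ≥ 3, so Corvus Enterprises became eligible.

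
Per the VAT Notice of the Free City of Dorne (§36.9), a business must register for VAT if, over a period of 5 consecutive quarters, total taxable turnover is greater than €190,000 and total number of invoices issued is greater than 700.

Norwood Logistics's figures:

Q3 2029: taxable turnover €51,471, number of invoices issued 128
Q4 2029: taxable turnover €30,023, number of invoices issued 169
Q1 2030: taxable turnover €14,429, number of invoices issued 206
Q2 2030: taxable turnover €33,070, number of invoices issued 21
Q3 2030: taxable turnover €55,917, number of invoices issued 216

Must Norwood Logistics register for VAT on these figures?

No

Total taxable turnover: €51,471 + €30,023 + €14,429 + €33,070 + €55,917 = €184,910 (≤ €190,000).
Total number of invoices issued: 128 + 169 + 206 + 21 + 216 = 740 (> 700).
The test is 'and': the rule requires both, and at least one is not exceeded.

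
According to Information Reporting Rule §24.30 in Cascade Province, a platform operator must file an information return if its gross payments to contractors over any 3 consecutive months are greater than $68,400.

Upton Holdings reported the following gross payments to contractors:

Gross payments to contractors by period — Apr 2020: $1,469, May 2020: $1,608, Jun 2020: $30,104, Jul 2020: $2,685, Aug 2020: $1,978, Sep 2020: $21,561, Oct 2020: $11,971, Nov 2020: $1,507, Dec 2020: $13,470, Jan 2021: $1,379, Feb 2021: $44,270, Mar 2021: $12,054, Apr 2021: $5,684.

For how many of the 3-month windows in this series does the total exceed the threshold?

0

Apr 2020–Jun 2020: $1,469 + $1,608 + $30,104 = $33,181 (under)
May 2020–Jul 2020: $1,608 + $30,104 + $2,685 = $34,397 (under)
Jun 2020–Aug 2020: $30,104 + $2,685 + $1,978 = $34,767 (under)
Jul 2020–Sep 2020: $2,685 + $1,978 + $21,561 = $26,224 (under)
Aug 2020–Oct 2020: $1,978 + $21,561 + $11,971 = $35,510 (under)
Sep 2020–Nov 2020: $21,561 + $11,971 + $1,507 = $35,039 (under)
Oct 2020–Dec 2020: $11,971 + $1,507 + $13,470 = $26,948 (under)
Nov 2020–Jan 2021: $1,507 + $13,470 + $1,379 = $16,356 (under)
Dec 2020–Feb 2021: $13,470 + $1,379 + $44,270 = $59,119 (under)
Jan 2021–Mar 2021: $1,379 + $44,270 + $12,054 = $57,703 (under)
Feb 2021–Apr 2021: $44,270 + $12,054 + $5,684 = $62,008 (under)
0 windows exceed the threshold.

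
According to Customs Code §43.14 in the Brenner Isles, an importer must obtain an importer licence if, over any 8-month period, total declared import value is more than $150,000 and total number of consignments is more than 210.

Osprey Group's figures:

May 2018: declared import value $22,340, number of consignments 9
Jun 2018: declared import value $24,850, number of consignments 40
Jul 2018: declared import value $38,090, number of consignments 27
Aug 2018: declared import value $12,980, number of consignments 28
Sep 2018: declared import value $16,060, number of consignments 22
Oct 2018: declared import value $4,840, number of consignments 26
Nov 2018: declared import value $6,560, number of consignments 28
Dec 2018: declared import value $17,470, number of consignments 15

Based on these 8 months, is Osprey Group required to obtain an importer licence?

Total declared import value: $22,340 + $24,850 + $38,090 + $12,980 + $16,060 + $4,840 + $6,560 + $17,470 = $143,190 (≤ $150,000).
Total number of consignments: 9 + 40 + 27 + 28 + 22 + 26 + 28 + 15 = 195 (≤ 210).
The test is 'and': the rule requires both, and at least one is not exceeded.

No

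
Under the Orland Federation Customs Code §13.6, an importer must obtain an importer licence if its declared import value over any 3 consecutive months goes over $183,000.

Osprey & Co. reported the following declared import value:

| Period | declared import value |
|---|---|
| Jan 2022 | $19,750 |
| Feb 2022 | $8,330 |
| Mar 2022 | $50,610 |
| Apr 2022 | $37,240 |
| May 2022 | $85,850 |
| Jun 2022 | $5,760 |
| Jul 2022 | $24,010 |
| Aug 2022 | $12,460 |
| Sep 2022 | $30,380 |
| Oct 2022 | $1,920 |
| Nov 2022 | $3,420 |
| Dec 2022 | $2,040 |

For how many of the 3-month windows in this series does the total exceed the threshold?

0

Jan 2022–Mar 2022: $19,750 + $8,330 + $50,610 = $78,690 (under)
Feb 2022–Apr 2022: $8,330 + $50,610 + $37,240 = $96,180 (under)
Mar 2022–May 2022: $50,610 + $37,240 + $85,850 = $173,700 (under)
Apr 2022–Jun 2022: $37,240 + $85,850 + $5,760 = $128,850 (under)
May 2022–Jul 2022: $85,850 + $5,760 + $24,010 = $115,620 (under)
Jun 2022–Aug 2022: $5,760 + $24,010 + $12,460 = $42,230 (under)
Jul 2022–Sep 2022: $24,010 + $12,460 + $30,380 = $66,850 (under)
Aug 2022–Oct 2022: $12,460 + $30,380 + $1,920 = $44,760 (under)
Sep 2022–Nov 2022: $30,380 + $1,920 + $3,420 = $35,720 (under)
Oct 2022–Dec 2022: $1,920 + $3,420 + $2,040 = $7,380 (under)
0 windows exceed the threshold.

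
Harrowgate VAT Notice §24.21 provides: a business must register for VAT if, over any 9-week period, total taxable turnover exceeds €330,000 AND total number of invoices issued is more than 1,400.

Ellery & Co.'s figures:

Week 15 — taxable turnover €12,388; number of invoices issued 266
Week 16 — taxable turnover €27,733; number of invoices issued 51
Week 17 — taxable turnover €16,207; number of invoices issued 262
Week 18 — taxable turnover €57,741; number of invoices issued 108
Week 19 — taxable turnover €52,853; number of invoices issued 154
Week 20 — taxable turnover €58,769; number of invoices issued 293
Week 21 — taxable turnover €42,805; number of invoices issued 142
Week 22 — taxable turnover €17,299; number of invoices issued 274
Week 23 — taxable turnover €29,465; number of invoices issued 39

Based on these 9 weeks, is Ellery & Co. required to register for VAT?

No

Total taxable turnover: €12,388 + €27,733 + €16,207 + €57,741 + €52,853 + €58,769 + €42,805 + €17,299 + €29,465 = €315,260 (≤ €330,000).
Total number of invoices issued: 266 + 51 + 262 + 108 + 154 + 293 + 142 + 274 + 39 = 1,589 (> 1,400).
The test is 'and': the rule requires both, and at least one is not exceeded.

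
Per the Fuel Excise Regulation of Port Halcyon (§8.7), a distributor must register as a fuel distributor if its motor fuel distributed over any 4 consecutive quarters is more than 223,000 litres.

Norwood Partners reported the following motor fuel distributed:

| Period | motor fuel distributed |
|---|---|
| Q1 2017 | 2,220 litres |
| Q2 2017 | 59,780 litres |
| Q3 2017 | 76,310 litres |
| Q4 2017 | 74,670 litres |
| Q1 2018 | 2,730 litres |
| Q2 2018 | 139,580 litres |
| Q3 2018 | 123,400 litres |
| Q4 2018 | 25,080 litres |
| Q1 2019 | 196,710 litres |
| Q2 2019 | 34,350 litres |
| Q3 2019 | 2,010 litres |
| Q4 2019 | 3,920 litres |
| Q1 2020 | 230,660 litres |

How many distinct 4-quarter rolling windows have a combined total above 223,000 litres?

8

Q1 2017–Q4 2017: 2,220 litres + 59,780 litres + 76,310 litres + 74,670 litres = 212,980 litres (under)
Q2 2017–Q1 2018: 59,780 litres + 76,310 litres + 74,670 litres + 2,730 litres = 213,490 litres (under)
Q3 2017–Q2 2018: 76,310 litres + 74,670 litres + 2,730 litres + 139,580 litres = 293,290 litres (over)
Q4 2017–Q3 2018: 74,670 litres + 2,730 litres + 139,580 litres + 123,400 litres = 340,380 litres (over)
Q1 2018–Q4 2018: 2,730 litres + 139,580 litres + 123,400 litres + 25,080 litres = 290,790 litres (over)
Q2 2018–Q1 2019: 139,580 litres + 123,400 litres + 25,080 litres + 196,710 litres = 484,770 litres (over)
Q3 2018–Q2 2019: 123,400 litres + 25,080 litres + 196,710 litres + 34,350 litres = 379,540 litres (over)
Q4 2018–Q3 2019: 25,080 litres + 196,710 litres + 34,350 litres + 2,010 litres = 258,150 litres (over)
Q1 2019–Q4 2019: 196,710 litres + 34,350 litres + 2,010 litres + 3,920 litres = 236,990 litres (over)
Q2 2019–Q1 2020: 34,350 litres + 2,010 litres + 3,920 litres + 230,660 litres = 270,940 litres (over)
8 windows exceed the threshold.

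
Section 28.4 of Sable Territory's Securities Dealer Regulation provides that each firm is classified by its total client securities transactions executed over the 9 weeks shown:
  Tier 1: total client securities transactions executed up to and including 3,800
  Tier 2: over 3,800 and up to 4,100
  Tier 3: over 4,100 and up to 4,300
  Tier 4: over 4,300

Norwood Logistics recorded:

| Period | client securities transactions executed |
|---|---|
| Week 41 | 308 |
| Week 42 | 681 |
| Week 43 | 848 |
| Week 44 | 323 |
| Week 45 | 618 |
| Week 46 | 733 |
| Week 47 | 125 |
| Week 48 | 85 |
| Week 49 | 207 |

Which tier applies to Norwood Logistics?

Tier 2

Total client securities transactions executed: 308 + 681 + 848 + 323 + 618 + 733 + 125 + 85 + 207 = 3,928.
3,800 < 3,928 ≤ 4,100, so Tier 2 applies.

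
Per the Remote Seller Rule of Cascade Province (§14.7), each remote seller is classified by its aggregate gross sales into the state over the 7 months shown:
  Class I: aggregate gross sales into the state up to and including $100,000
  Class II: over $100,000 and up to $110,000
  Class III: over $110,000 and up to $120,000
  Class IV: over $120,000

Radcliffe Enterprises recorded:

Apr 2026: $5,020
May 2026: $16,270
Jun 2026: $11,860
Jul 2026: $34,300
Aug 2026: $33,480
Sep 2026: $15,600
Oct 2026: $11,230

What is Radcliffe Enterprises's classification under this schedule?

Aggregate gross sales into the state: $5,020 + $16,270 + $11,860 + $34,300 + $33,480 + $15,600 + $11,230 = $127,760.
$127,760 > $120,000, so Class IV applies.

Class IV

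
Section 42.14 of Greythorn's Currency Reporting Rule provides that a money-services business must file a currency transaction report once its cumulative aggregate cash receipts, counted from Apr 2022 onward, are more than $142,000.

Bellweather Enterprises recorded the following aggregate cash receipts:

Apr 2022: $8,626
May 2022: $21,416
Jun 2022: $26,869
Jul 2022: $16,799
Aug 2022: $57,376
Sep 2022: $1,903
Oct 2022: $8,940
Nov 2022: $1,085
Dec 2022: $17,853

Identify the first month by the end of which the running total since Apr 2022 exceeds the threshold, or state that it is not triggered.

Nov 2022

Through Apr 2022: $8,626
Through May 2022: $30,042
Through Jun 2022: $56,911
Through Jul 2022: $73,710
Through Aug 2022: $131,086
Through Sep 2022: $132,989
Through Oct 2022: $141,929
Through Nov 2022: $143,014 ← exceeds threshold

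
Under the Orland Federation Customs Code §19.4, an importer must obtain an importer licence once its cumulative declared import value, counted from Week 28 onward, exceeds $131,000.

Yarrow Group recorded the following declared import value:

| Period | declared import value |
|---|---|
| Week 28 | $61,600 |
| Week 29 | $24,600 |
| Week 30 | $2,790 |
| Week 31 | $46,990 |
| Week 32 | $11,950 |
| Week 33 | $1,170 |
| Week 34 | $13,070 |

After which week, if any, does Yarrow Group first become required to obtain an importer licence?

Week 31

Through Week 28: $61,600
Through Week 29: $86,200
Through Week 30: $88,990
Through Week 31: $135,980 ← exceeds threshold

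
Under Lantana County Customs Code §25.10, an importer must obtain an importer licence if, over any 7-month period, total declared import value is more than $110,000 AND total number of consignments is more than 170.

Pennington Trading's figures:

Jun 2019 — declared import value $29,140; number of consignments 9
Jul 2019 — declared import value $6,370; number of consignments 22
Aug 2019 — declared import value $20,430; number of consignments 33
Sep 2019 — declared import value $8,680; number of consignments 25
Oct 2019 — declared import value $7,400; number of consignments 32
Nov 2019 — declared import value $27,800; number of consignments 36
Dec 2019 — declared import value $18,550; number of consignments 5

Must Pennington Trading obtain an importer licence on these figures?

No

Total declared import value: $29,140 + $6,370 + $20,430 + $8,680 + $7,400 + $27,800 + $18,550 = $118,370 (> $110,000).
Total number of consignments: 9 + 22 + 33 + 25 + 32 + 36 + 5 = 162 (≤ 170).
The test is 'and': the rule requires both, and at least one is not exceeded.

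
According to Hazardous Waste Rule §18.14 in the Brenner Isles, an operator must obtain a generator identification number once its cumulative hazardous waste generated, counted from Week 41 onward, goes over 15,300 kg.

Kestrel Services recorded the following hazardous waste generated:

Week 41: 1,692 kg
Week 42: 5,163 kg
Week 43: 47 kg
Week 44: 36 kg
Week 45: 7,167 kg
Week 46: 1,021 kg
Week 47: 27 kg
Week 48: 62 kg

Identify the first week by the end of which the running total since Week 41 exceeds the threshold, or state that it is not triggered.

Through Week 41: 1,692 kg
Through Week 42: 6,855 kg
Through Week 43: 6,902 kg
Through Week 44: 6,938 kg
Through Week 45: 14,105 kg
Through Week 46: 15,126 kg
Through Week 47: 15,153 kg
Through Week 48: 15,215 kg
Final cumulative total 15,215 kg ≤ 15,300 kg; the threshold is never exceeded.

Not triggered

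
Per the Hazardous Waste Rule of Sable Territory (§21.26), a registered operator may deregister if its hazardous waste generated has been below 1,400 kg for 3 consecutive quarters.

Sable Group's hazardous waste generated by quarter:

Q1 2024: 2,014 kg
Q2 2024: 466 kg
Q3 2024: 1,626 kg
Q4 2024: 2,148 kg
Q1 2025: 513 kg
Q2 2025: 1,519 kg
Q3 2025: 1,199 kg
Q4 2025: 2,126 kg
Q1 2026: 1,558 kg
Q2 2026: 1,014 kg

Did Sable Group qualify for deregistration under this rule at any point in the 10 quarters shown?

Quarters below 1,400 kg: Q2 2024, Q1 2025, Q3 2025, Q2 2026.
Longest run of consecutive quarters below the threshold: 1.
1 < 3, so Sable Group never became eligible.

No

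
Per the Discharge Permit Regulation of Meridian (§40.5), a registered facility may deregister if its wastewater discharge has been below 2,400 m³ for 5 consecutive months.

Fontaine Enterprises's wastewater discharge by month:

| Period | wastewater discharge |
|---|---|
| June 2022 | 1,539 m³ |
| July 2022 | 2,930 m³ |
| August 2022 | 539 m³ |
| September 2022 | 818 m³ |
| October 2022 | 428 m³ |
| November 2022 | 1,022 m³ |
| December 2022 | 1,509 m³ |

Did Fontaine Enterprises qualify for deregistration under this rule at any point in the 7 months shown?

Yes

Months below 2,400 m³: June 2022, August 2022, September 2022, October 2022, November 2022, December 2022.
Longest run of consecutive months below the threshold: 5.
5 ≥ 5, so Fontaine Enterprises became eligible.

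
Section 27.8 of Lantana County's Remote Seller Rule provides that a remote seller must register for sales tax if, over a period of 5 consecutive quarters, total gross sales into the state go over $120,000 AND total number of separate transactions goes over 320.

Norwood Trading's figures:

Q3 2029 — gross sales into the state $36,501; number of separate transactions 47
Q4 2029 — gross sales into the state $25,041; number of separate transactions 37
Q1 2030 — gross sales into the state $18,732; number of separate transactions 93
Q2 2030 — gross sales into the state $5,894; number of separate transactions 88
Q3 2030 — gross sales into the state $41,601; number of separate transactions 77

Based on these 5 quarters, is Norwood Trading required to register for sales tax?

Yes

Total gross sales into the state: $36,501 + $25,041 + $18,732 + $5,894 + $41,601 = $127,769 (> $120,000).
Total number of separate transactions: 47 + 37 + 93 + 88 + 77 = 342 (> 320).
The test is 'and': both thresholds are exceeded.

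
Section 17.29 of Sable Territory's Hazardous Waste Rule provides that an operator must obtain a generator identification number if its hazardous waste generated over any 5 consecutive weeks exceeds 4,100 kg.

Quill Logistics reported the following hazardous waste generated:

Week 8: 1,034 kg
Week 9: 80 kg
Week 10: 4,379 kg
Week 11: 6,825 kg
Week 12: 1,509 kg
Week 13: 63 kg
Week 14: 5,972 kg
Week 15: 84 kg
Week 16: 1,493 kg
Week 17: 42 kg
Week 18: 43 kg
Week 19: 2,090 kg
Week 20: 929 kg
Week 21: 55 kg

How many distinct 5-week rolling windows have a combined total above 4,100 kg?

8

Week 8–Week 12: 1,034 kg + 80 kg + 4,379 kg + 6,825 kg + 1,509 kg = 13,827 kg (over)
Week 9–Week 13: 80 kg + 4,379 kg + 6,825 kg + 1,509 kg + 63 kg = 12,856 kg (over)
Week 10–Week 14: 4,379 kg + 6,825 kg + 1,509 kg + 63 kg + 5,972 kg = 18,748 kg (over)
Week 11–Week 15: 6,825 kg + 1,509 kg + 63 kg + 5,972 kg + 84 kg = 14,453 kg (over)
Week 12–Week 16: 1,509 kg + 63 kg + 5,972 kg + 84 kg + 1,493 kg = 9,121 kg (over)
Week 13–Week 17: 63 kg + 5,972 kg + 84 kg + 1,493 kg + 42 kg = 7,654 kg (over)
Week 14–Week 18: 5,972 kg + 84 kg + 1,493 kg + 42 kg + 43 kg = 7,634 kg (over)
Week 15–Week 19: 84 kg + 1,493 kg + 42 kg + 43 kg + 2,090 kg = 3,752 kg (under)
Week 16–Week 20: 1,493 kg + 42 kg + 43 kg + 2,090 kg + 929 kg = 4,597 kg (over)
Week 17–Week 21: 42 kg + 43 kg + 2,090 kg + 929 kg + 55 kg = 3,159 kg (under)
8 windows exceed the threshold.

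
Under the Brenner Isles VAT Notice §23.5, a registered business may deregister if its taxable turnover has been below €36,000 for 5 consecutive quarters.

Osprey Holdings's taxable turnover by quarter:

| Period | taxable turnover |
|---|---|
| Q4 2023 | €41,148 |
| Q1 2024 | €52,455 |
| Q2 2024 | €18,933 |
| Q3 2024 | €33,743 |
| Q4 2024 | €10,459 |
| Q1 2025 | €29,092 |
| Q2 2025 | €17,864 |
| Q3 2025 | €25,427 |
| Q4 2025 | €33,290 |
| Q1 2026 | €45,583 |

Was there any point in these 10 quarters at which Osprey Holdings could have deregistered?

Quarters below €36,000: Q2 2024, Q3 2024, Q4 2024, Q1 2025, Q2 2025, Q3 2025, Q4 2025.
Longest run of consecutive quarters below the threshold: 7.
7 ≥ 5, so Osprey Holdings became eligible.

Yes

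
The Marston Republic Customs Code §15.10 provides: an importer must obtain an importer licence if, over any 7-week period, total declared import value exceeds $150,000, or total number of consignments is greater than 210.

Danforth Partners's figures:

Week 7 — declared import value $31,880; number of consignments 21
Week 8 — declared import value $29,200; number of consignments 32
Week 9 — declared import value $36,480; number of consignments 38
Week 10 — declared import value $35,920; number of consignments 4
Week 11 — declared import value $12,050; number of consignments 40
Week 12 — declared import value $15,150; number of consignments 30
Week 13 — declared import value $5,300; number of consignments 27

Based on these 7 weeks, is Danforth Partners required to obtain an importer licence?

Total declared import value: $31,880 + $29,200 + $36,480 + $35,920 + $12,050 + $15,150 + $5,300 = $165,980 (> $150,000).
Total number of consignments: 21 + 32 + 38 + 4 + 40 + 30 + 27 = 192 (≤ 210).
The test is 'or': at least one threshold is exceeded.

Yes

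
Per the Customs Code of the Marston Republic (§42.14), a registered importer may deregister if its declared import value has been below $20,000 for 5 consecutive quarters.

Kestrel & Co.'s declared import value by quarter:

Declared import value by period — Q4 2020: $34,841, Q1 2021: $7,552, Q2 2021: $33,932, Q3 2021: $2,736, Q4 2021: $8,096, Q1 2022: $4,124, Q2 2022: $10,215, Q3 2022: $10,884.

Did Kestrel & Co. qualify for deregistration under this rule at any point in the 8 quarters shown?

Yes

Quarters below $20,000: Q1 2021, Q3 2021, Q4 2021, Q1 2022, Q2 2022, Q3 2022.
Longest run of consecutive quarters below the threshold: 5.
5 ≥ 5, so Kestrel & Co. became eligible.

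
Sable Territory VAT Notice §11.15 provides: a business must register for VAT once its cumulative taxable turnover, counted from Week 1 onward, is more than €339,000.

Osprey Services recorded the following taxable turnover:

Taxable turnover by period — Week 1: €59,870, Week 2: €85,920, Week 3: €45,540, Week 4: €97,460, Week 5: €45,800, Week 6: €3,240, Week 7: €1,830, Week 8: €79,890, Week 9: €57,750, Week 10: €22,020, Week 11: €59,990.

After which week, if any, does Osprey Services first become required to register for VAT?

Week 7

Through Week 1: €59,870
Through Week 2: €145,790
Through Week 3: €191,330
Through Week 4: €288,790
Through Week 5: €334,590
Through Week 6: €337,830
Through Week 7: €339,660 ← exceeds threshold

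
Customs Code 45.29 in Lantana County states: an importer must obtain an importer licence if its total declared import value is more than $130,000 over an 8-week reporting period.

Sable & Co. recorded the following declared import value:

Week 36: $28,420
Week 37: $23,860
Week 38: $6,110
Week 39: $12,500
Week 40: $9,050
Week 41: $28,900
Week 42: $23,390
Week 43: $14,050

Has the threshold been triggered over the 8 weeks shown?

Yes

Total declared import value: $28,420 + $23,860 + $6,110 + $12,500 + $9,050 + $28,900 + $23,390 + $14,050 = $146,280.
$146,280 > $130,000, so the threshold is exceeded.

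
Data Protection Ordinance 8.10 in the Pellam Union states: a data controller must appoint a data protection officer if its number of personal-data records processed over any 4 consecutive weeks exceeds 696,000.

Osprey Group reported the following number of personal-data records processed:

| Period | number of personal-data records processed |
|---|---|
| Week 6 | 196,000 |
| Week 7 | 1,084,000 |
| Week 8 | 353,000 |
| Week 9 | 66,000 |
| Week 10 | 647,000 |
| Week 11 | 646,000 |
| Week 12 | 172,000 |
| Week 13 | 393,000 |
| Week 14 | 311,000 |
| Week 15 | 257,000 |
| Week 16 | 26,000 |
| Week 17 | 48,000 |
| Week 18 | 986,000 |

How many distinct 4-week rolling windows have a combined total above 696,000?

Week 6–Week 9: 196,000 + 1,084,000 + 353,000 + 66,000 = 1,699,000 (over)
Week 7–Week 10: 1,084,000 + 353,000 + 66,000 + 647,000 = 2,150,000 (over)
Week 8–Week 11: 353,000 + 66,000 + 647,000 + 646,000 = 1,712,000 (over)
Week 9–Week 12: 66,000 + 647,000 + 646,000 + 172,000 = 1,531,000 (over)
Week 10–Week 13: 647,000 + 646,000 + 172,000 + 393,000 = 1,858,000 (over)
Week 11–Week 14: 646,000 + 172,000 + 393,000 + 311,000 = 1,522,000 (over)
Week 12–Week 15: 172,000 + 393,000 + 311,000 + 257,000 = 1,133,000 (over)
Week 13–Week 16: 393,000 + 311,000 + 257,000 + 26,000 = 987,000 (over)
Week 14–Week 17: 311,000 + 257,000 + 26,000 + 48,000 = 642,000 (under)
Week 15–Week 18: 257,000 + 26,000 + 48,000 + 986,000 = 1,317,000 (over)
9 windows exceed the threshold.

9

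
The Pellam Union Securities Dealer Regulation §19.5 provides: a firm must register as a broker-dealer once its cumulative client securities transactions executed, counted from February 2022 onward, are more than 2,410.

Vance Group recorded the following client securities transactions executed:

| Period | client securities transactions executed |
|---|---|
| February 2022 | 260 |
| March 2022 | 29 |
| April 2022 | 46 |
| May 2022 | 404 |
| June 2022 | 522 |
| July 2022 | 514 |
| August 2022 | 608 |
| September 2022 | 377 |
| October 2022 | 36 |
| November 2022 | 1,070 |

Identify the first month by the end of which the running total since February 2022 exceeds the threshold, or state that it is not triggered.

Through February 2022: 260
Through March 2022: 289
Through April 2022: 335
Through May 2022: 739
Through June 2022: 1,261
Through July 2022: 1,775
Through August 2022: 2,383
Through September 2022: 2,760 ← exceeds threshold

September 2022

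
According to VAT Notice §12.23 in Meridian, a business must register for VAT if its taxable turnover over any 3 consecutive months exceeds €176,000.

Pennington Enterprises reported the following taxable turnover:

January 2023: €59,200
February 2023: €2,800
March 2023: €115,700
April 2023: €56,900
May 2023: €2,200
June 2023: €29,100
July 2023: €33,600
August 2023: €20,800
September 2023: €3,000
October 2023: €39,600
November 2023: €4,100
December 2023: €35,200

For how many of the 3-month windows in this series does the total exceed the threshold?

January 2023–March 2023: €59,200 + €2,800 + €115,700 = €177,700 (over)
February 2023–April 2023: €2,800 + €115,700 + €56,900 = €175,400 (under)
March 2023–May 2023: €115,700 + €56,900 + €2,200 = €174,800 (under)
April 2023–June 2023: €56,900 + €2,200 + €29,100 = €88,200 (under)
May 2023–July 2023: €2,200 + €29,100 + €33,600 = €64,900 (under)
June 2023–August 2023: €29,100 + €33,600 + €20,800 = €83,500 (under)
July 2023–September 2023: €33,600 + €20,800 + €3,000 = €57,400 (under)
August 2023–October 2023: €20,800 + €3,000 + €39,600 = €63,400 (under)
September 2023–November 2023: €3,000 + €39,600 + €4,100 = €46,700 (under)
October 2023–December 2023: €39,600 + €4,100 + €35,200 = €78,900 (under)
1 window exceeds the threshold.

1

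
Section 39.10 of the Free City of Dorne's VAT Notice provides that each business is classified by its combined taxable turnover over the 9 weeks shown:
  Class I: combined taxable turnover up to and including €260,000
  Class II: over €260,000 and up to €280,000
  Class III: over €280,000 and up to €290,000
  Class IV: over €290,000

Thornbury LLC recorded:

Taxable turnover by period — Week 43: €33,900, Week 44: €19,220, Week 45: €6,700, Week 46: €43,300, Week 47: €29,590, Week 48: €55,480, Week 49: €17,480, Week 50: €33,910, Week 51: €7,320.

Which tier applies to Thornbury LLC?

Combined taxable turnover: €33,900 + €19,220 + €6,700 + €43,300 + €29,590 + €55,480 + €17,480 + €33,910 + €7,320 = €246,900.
€246,900 ≤ €260,000, so Class I applies.

Class I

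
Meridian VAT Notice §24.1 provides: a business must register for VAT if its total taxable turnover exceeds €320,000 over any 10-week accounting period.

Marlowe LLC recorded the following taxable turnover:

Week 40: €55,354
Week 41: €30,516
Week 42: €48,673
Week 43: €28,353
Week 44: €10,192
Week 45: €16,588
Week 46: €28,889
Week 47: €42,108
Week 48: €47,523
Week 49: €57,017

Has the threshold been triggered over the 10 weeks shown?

Yes

Total taxable turnover: €55,354 + €30,516 + €48,673 + €28,353 + €10,192 + €16,588 + €28,889 + €42,108 + €47,523 + €57,017 = €365,213.
€365,213 > €320,000, so the threshold is exceeded.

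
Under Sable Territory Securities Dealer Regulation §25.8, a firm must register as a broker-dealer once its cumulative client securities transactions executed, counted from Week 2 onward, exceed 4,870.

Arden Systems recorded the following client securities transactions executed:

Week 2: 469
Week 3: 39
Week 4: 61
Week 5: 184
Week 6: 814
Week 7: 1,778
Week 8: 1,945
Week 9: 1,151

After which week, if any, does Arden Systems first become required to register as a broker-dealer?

Week 8

Through Week 2: 469
Through Week 3: 508
Through Week 4: 569
Through Week 5: 753
Through Week 6: 1,567
Through Week 7: 3,345
Through Week 8: 5,290 ← exceeds threshold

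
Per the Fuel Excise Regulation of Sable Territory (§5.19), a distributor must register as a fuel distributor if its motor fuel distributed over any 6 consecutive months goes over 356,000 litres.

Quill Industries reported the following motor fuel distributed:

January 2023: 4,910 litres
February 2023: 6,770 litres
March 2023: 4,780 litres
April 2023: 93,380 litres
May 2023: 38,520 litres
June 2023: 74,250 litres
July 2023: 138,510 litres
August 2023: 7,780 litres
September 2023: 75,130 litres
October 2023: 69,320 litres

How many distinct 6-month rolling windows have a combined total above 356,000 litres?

4

January 2023–June 2023: 4,910 litres + 6,770 litres + 4,780 litres + 93,380 litres + 38,520 litres + 74,250 litres = 222,610 litres (under)
February 2023–July 2023: 6,770 litres + 4,780 litres + 93,380 litres + 38,520 litres + 74,250 litres + 138,510 litres = 356,210 litres (over)
March 2023–August 2023: 4,780 litres + 93,380 litres + 38,520 litres + 74,250 litres + 138,510 litres + 7,780 litres = 357,220 litres (over)
April 2023–September 2023: 93,380 litres + 38,520 litres + 74,250 litres + 138,510 litres + 7,780 litres + 75,130 litres = 427,570 litres (over)
May 2023–October 2023: 38,520 litres + 74,250 litres + 138,510 litres + 7,780 litres + 75,130 litres + 69,320 litres = 403,510 litres (over)
4 windows exceed the threshold.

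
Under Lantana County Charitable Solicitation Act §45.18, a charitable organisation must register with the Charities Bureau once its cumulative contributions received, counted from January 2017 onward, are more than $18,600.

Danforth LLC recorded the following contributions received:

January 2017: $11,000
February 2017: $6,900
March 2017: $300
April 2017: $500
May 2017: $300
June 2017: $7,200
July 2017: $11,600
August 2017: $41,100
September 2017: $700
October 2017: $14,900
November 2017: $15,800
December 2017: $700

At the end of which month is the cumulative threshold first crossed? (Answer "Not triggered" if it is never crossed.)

Through January 2017: $11,000
Through February 2017: $17,900
Through March 2017: $18,200
Through April 2017: $18,700 ← exceeds threshold

April 2017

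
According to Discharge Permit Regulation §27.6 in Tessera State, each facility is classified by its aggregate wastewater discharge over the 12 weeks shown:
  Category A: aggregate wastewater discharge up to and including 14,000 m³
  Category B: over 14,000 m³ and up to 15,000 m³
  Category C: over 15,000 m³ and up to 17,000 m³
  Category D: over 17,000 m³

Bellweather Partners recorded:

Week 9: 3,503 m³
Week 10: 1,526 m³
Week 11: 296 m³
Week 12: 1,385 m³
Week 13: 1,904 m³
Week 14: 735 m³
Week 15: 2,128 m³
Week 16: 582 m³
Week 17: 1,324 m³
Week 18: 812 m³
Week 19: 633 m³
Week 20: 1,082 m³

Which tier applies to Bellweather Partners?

Category C

Aggregate wastewater discharge: 3,503 m³ + 1,526 m³ + 296 m³ + 1,385 m³ + 1,904 m³ + 735 m³ + 2,128 m³ + 582 m³ + 1,324 m³ + 812 m³ + 633 m³ + 1,082 m³ = 15,910 m³.
15,000 m³ < 15,910 m³ ≤ 17,000 m³, so Category C applies.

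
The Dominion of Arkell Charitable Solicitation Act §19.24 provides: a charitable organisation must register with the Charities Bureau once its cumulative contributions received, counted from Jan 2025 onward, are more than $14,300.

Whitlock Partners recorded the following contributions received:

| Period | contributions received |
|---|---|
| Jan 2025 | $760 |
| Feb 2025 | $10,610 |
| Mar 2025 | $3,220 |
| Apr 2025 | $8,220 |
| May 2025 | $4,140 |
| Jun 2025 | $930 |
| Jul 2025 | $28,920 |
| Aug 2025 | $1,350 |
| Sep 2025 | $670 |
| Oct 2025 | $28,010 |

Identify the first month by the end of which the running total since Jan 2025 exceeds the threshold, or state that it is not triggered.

Through Jan 2025: $760
Through Feb 2025: $11,370
Through Mar 2025: $14,590 ← exceeds threshold

Mar 2025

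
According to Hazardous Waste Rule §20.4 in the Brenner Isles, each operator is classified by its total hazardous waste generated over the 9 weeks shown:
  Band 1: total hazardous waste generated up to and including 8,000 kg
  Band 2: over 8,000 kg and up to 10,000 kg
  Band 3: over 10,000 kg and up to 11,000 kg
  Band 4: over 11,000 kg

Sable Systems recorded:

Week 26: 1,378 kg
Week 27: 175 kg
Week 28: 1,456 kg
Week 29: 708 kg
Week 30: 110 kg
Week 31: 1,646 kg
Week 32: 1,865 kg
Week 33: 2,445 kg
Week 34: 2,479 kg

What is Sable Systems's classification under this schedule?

Band 4

Total hazardous waste generated: 1,378 kg + 175 kg + 1,456 kg + 708 kg + 110 kg + 1,646 kg + 1,865 kg + 2,445 kg + 2,479 kg = 12,262 kg.
12,262 kg > 11,000 kg, so Band 4 applies.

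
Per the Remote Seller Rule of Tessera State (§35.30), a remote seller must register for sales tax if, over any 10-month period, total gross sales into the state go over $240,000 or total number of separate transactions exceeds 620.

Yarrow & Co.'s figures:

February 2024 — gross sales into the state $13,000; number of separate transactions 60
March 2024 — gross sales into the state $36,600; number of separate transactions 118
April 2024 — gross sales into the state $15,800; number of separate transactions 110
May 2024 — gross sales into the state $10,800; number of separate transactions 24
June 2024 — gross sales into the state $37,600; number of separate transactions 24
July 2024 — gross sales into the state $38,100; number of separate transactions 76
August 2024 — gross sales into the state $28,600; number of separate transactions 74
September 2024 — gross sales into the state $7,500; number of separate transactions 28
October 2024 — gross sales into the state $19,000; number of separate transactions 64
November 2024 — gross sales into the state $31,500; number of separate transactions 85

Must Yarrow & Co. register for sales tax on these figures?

Yes

Total gross sales into the state: $13,000 + $36,600 + $15,800 + $10,800 + $37,600 + $38,100 + $28,600 + $7,500 + $19,000 + $31,500 = $238,500 (≤ $240,000).
Total number of separate transactions: 60 + 118 + 110 + 24 + 24 + 76 + 74 + 28 + 64 + 85 = 663 (> 620).
The test is 'or': at least one threshold is exceeded.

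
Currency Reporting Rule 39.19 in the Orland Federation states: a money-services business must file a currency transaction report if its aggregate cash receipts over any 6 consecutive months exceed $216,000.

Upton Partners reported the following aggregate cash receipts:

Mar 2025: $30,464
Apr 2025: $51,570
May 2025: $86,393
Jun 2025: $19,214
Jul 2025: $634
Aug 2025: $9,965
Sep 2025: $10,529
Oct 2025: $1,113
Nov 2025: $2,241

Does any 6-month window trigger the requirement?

Mar 2025–Aug 2025: $30,464 + $51,570 + $86,393 + $19,214 + $634 + $9,965 = $198,240 (under)
Apr 2025–Sep 2025: $51,570 + $86,393 + $19,214 + $634 + $9,965 + $10,529 = $178,305 (under)
May 2025–Oct 2025: $86,393 + $19,214 + $634 + $9,965 + $10,529 + $1,113 = $127,848 (under)
Jun 2025–Nov 2025: $19,214 + $634 + $9,965 + $10,529 + $1,113 + $2,241 = $43,696 (under)
No window exceeds $216,000.

No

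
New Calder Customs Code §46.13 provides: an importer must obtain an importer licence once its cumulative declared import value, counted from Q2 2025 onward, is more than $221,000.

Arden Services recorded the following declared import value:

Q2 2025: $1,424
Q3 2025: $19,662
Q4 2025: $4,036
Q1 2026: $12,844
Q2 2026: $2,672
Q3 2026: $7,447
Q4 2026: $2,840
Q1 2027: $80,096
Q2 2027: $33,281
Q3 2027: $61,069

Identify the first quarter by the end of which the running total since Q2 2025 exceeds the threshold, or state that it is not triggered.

Q3 2027

Through Q2 2025: $1,424
Through Q3 2025: $21,086
Through Q4 2025: $25,122
Through Q1 2026: $37,966
Through Q2 2026: $40,638
Through Q3 2026: $48,085
Through Q4 2026: $50,925
Through Q1 2027: $131,021
Through Q2 2027: $164,302
Through Q3 2027: $225,371 ← exceeds threshold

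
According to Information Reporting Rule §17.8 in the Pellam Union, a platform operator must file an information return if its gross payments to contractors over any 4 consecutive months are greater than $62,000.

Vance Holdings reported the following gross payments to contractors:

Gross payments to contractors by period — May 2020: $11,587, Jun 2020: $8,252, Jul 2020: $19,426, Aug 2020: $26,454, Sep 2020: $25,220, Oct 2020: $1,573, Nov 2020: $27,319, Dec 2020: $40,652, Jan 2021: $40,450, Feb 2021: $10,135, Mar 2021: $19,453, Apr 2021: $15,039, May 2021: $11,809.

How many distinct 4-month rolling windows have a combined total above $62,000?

May 2020–Aug 2020: $11,587 + $8,252 + $19,426 + $26,454 = $65,719 (over)
Jun 2020–Sep 2020: $8,252 + $19,426 + $26,454 + $25,220 = $79,352 (over)
Jul 2020–Oct 2020: $19,426 + $26,454 + $25,220 + $1,573 = $72,673 (over)
Aug 2020–Nov 2020: $26,454 + $25,220 + $1,573 + $27,319 = $80,566 (over)
Sep 2020–Dec 2020: $25,220 + $1,573 + $27,319 + $40,652 = $94,764 (over)
Oct 2020–Jan 2021: $1,573 + $27,319 + $40,652 + $40,450 = $109,994 (over)
Nov 2020–Feb 2021: $27,319 + $40,652 + $40,450 + $10,135 = $118,556 (over)
Dec 2020–Mar 2021: $40,652 + $40,450 + $10,135 + $19,453 = $110,690 (over)
Jan 2021–Apr 2021: $40,450 + $10,135 + $19,453 + $15,039 = $85,077 (over)
Feb 2021–May 2021: $10,135 + $19,453 + $15,039 + $11,809 = $56,436 (under)
9 windows exceed the threshold.

9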